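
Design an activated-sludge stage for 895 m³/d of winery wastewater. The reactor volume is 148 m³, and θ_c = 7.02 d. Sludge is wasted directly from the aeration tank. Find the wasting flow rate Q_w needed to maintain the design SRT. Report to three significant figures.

For wasting at MLVSS concentration, Q_w = V/θ_c = 148.0/7.02 = 21.08 m³/d.

Q_w ≈ 21.1 m³/d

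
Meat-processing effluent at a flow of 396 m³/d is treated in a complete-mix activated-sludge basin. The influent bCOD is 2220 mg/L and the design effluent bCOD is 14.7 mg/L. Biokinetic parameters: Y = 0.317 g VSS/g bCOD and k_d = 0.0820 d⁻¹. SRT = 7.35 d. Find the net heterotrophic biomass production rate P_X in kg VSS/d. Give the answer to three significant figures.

Observed yield with endogenous decay: Y_obs = Y / (1 + k_d·θ_c) = 0.317 / (1 + 0.0820 × 7.35) = 0.317 / 1.603 = 0.1978 g VSS/g bCOD.
Q·(S₀ − S) = 396 × (2220 − 14.7) × 10⁻³ = 873.3 kg/d removed.
So the net sludge growth is P_X = 0.1978 × 873.3 = 172.7 kg VSS/d.

P_X ≈ 173 kg VSS/d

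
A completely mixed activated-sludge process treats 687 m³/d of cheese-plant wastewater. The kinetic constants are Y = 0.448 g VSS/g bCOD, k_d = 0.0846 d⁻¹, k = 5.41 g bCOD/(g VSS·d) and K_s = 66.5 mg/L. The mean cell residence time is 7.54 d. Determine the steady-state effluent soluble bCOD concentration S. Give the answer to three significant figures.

S ≈ 6.55 mg/L

Effluent substrate depends only on kinetics and SRT: S = K_s(1 + k_d θ_c) / [θ_c(Yk − k_d) − 1] = 66.5 × (1 + 0.0846 × 7.54) / [7.54 × (0.448 × 5.41 − 0.0846) − 1] = 108.9 / 16.64 = 6.547 mg/L.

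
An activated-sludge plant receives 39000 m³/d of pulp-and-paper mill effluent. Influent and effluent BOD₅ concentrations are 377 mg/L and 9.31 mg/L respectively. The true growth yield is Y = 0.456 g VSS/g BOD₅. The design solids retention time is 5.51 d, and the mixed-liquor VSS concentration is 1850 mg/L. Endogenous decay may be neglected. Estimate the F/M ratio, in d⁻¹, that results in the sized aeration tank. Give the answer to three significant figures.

Biomass mass balance (decay neglected): V·X = Y·Q·(S₀ − S)·θ_c, so V = 0.456 × 39000 × (377 − 9.31) × 5.51 / 1850 = 19476 m³.
F/M = Q·S₀ / (V·X) = 39000 × 377 / (19476 × 1850) = 0.4081 g BOD₅·(g VSS·d)⁻¹.

F/M ≈ 0.408 d⁻¹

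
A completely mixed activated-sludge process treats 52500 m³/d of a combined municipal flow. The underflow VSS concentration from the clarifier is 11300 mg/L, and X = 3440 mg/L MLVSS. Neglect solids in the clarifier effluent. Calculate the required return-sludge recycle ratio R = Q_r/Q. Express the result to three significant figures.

Mass balance around the secondary clarifier (neglecting effluent solids): R = X / (X_r − X) = 3440 / (11300 − 3440) = 0.4377.

R ≈ 0.438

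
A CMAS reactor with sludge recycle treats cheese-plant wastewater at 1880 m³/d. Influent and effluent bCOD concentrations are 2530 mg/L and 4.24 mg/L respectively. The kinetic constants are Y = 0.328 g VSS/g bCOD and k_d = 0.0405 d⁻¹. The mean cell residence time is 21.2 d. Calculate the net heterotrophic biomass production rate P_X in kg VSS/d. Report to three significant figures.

P_X ≈ 838 kg VSS/d

Y_obs = Y / (1 + k_d θ_c) = 0.328 / (1 + 0.0405 × 21.2) = 0.328 / 1.859 = 0.1765.
Substrate removed = Q·(S₀ − S) = 1880 m³/d × (2530 − 4.24) g/m³ = 4.75×10^6 g/d = 4748 kg/d.
Biomass produced: P_X = Y_obs·Q·ΔS = 0.1765 × 4748 ≈ 838.0 kg VSS/d.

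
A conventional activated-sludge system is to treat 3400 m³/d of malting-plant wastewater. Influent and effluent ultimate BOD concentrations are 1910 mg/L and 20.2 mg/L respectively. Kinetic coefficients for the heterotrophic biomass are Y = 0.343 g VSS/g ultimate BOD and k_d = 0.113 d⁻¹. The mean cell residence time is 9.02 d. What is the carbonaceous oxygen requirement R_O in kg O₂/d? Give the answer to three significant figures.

R_O ≈ 4880 kg O₂/d

The observed yield is Y_obs = Y/(1 + k_d·θ_c) = 0.343 / (1 + 0.113 × 9.02) = 0.343 / 2.019 = 0.1699 g VSS per g ultimate BOD removed.
ΔS = 1910 − 20.2 = 1890 mg/L, so the substrate removal rate is 3400 × 1890/1000 = 6425 kg ultimate BOD/d.
Biomass synthesised: P_X = Y_obs × 6425 = 1091 kg VSS/d.
R_O = Q·ΔS − 1.42 P_X = 6425 − 1550 = 4875 kg O₂/d.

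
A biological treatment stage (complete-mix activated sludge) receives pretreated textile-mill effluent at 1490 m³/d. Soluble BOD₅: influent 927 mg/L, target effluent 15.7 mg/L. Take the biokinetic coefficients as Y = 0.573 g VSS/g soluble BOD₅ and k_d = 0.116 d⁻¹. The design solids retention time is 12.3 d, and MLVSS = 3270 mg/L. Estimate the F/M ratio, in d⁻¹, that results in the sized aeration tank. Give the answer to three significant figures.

From the SRT design equation V = Y Q (S₀−S) θ_c / [X (1 + k_d θ_c)] = 0.573 × 1490 × (927 − 15.7) × 12.3 / [3270 × (1 + 0.116 × 12.3)] = 9.57×10^6 / 7936 = 1206 m³.
F/M = applied load / biomass = Q·S₀/(V·X) = 1490 × 927 / (1206 × 3270) = 0.3503 d⁻¹.

F/M ≈ 0.350 d⁻¹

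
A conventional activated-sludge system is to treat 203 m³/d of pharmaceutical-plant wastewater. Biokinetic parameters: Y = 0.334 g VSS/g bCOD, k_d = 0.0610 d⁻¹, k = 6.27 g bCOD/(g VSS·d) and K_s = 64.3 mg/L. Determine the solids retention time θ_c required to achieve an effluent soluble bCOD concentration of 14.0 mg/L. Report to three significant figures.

From 1/θ_c = Y·k·S/(K_s + S) − k_d: Y·k·S/(K_s+S) = 0.334 × 6.27 × 14.0 / (64.3 + 14.0) = 0.3744 d⁻¹.
1/θ_c = 0.3744 − 0.0610 = 0.3134 d⁻¹, so θ_c = 3.190 d.

θ_c ≈ 3.19 d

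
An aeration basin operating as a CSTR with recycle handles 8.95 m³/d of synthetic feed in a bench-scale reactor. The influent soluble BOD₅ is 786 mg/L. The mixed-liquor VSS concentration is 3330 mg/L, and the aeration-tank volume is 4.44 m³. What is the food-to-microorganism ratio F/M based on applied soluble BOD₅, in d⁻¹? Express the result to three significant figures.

Food-to-microorganism ratio F/M = Q S₀ / (V X) = 8.95 × 786 / (4.440 × 3330) = 0.4758 d⁻¹.

F/M ≈ 0.476 d⁻¹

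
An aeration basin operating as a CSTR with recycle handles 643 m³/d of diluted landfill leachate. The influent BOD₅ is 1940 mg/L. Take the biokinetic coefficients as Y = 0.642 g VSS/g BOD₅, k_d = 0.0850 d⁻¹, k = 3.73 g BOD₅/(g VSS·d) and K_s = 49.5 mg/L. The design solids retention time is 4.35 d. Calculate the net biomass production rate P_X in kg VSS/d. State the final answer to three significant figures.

From the Monod/SRT balance for a CMAS, S = K_s·(1+k_d θ_c)/[θ_c·(Y k − k_d) − 1] = 49.5 × (1 + 0.0850 × 4.35) / [4.35 × (0.642 × 3.73 − 0.0850) − 1] = 67.80 / 9.047 = 7.494 mg/L.
Y_obs = Y / (1 + k_d θ_c) = 0.642 / (1 + 0.0850 × 4.35) = 0.642 / 1.370 = 0.4687.
Mass of BOD₅ removed per day: Q(S₀ − S) = 643 × 1933 g/m³ = 1243 kg/d.
P_X = Y_obs · Q(S₀ − S) = 0.4687 × 1243 = 582.4 kg VSS/d.

P_X ≈ 582 kg VSS/d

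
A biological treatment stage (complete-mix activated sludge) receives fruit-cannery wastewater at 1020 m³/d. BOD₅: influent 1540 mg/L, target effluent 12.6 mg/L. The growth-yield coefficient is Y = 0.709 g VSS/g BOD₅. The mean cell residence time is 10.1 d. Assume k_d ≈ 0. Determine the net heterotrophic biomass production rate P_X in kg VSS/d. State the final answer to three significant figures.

With endogenous decay neglected, the observed yield equals the true yield: Y_obs = Y = 0.709 g VSS/g BOD₅.
Q·(S₀ − S) = 1020 × (1540 − 12.6) × 10⁻³ = 1558 kg/d removed.
Net biomass production P_X = Y_obs × Q·(S₀ − S) = 0.7090 × 1558 = 1105 kg VSS/d.

P_X ≈ 1100 kg VSS/d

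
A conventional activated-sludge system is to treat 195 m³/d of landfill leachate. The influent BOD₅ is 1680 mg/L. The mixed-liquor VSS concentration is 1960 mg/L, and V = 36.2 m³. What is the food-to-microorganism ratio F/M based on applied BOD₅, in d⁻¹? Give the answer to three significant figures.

F/M = applied load / biomass = Q·S₀/(V·X) = 195 × 1680 / (36.20 × 1960) = 4.617 d⁻¹.

F/M ≈ 4.62 d⁻¹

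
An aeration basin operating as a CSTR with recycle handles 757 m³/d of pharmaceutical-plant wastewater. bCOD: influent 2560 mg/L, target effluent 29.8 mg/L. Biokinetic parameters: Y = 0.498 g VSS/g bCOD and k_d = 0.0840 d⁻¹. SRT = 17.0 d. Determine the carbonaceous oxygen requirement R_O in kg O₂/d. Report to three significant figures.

R_O ≈ 1360 kg O₂/d

The observed yield is Y_obs = Y/(1 + k_d·θ_c) = 0.498 / (1 + 0.0840 × 17.0) = 0.498 / 2.428 = 0.2051 g VSS per g bCOD removed.
Q·(S₀ − S) = 757 × (2560 − 29.8) × 10⁻³ = 1915 kg/d removed.
Net sludge production P_X = 0.2051 × 1915 = 392.9 kg VSS/d.
R_O = Q·(S₀ − S) − 1.42·P_X = 1915 − 1.42 × 392.9 = 1358 kg O₂/d.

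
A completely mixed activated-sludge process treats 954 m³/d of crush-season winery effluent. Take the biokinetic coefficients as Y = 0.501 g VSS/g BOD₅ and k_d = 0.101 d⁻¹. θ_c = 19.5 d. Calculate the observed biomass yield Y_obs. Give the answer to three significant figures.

Y_obs ≈ 0.169 g VSS/g BOD₅

The observed yield is Y_obs = Y/(1 + k_d·θ_c) = 0.501 / (1 + 0.101 × 19.5) = 0.501 / 2.970 = 0.1687 g VSS per g BOD₅ removed.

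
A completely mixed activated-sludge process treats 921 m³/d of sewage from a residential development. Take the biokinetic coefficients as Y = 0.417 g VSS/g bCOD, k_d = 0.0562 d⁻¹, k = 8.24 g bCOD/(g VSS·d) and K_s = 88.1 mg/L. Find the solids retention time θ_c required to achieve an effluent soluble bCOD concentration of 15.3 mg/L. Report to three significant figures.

From 1/θ_c = Y·k·S/(K_s + S) − k_d: Y·k·S/(K_s+S) = 0.417 × 8.24 × 15.3 / (88.1 + 15.3) = 0.5084 d⁻¹.
1/θ_c = 0.5084 − 0.0562 = 0.4522 d⁻¹, so θ_c = 2.211 d.

θ_c ≈ 2.21 d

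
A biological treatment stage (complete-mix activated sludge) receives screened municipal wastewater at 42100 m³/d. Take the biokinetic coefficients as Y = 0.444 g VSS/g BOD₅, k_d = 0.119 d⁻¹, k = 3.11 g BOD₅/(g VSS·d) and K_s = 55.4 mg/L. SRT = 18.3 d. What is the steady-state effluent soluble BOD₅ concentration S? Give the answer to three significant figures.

S ≈ 7.97 mg/L

From the Monod/SRT balance for a CMAS, S = K_s·(1+k_d θ_c)/[θ_c·(Y k − k_d) − 1] = 55.4 × (1 + 0.119 × 18.3) / [18.3 × (0.444 × 3.11 − 0.119) − 1] = 176.0 / 22.09 = 7.969 mg/L.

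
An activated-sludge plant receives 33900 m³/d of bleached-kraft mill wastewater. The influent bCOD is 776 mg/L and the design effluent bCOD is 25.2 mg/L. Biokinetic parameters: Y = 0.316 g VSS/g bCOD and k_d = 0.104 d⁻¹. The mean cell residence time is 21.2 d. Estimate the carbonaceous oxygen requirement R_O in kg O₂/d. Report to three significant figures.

R_O ≈ 21900 kg O₂/d

Correct the yield for decay: Y_obs = Y/(1 + k_d θ_c) = 0.316 / (1 + 0.104 × 21.2) = 0.316 / 3.205 = 0.09860.
ΔS = 776 − 25.2 = 750.8 mg/L, so the substrate removal rate is 33900 × 750.8/1000 = 25452 kg bCOD/d.
P_X = Y_obs·Q·(S₀ − S) = 0.09860 × 25452 = 2510 kg VSS/d.
R_O = Q·(S₀ − S) − 1.42·P_X = 25452 − 1.42 × 2510 = 21888 kg O₂/d.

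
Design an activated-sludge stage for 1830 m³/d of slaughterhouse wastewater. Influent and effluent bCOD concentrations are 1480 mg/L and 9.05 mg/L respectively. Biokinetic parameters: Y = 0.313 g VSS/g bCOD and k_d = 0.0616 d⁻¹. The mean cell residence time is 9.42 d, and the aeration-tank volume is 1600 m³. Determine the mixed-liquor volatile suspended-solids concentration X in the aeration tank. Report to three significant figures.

X ≈ 3140 mg/L

X = Y·Q·ΔS·θ_c / [V·(1 + k_d θ_c)] = 0.313 × 1830 × (1480 − 9.05) × 9.42 / [1600 × (1 + 0.0616 × 9.42)] = 3139 mg/L.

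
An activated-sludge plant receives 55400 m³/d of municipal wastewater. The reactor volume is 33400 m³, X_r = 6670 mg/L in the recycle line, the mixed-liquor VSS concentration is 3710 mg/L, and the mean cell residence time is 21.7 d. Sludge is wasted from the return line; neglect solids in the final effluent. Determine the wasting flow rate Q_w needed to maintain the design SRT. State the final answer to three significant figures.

Q_w ≈ 856 m³/d

Wasting from the return line (neglecting effluent solids): Q_w = V·X / (θ_c·X_r) = 33400 × 3710 / (21.7 × 6670) = 856.1 m³/d.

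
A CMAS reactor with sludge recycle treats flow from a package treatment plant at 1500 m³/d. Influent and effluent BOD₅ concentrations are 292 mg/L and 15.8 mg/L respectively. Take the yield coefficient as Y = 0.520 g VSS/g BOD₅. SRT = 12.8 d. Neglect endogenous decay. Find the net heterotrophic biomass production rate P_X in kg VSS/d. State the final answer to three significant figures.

No decay correction is needed, so Y_obs = Y = 0.520.
Q·(S₀ − S) = 1500 × (292 − 15.8) × 10⁻³ = 414.3 kg/d removed.
Net biomass production P_X = Y_obs × Q·(S₀ − S) = 0.5200 × 414.3 = 215.4 kg VSS/d.

P_X ≈ 215 kg VSS/d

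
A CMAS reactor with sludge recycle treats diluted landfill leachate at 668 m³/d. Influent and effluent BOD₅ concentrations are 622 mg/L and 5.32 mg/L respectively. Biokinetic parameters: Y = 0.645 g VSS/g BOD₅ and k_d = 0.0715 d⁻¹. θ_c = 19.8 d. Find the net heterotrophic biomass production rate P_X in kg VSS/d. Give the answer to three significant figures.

P_X ≈ 110 kg VSS/d

The observed yield is Y_obs = Y/(1 + k_d·θ_c) = 0.645 / (1 + 0.0715 × 19.8) = 0.645 / 2.416 = 0.2670 g VSS per g BOD₅ removed.
Mass of BOD₅ removed per day: Q(S₀ − S) = 668 × 616.7 g/m³ = 411.9 kg/d.
P_X = Y_obs · Q(S₀ − S) = 0.2670 × 411.9 = 110.0 kg VSS/d.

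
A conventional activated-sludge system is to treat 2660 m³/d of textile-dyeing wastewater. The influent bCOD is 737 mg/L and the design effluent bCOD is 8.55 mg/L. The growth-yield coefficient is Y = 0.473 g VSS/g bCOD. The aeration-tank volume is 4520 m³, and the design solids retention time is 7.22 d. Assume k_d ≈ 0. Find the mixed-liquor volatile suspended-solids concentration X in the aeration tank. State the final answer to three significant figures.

X ≈ 1460 mg/L

Without decay, X = Y Q (S₀−S) θ_c / V = 0.473 × 2660 × (737 − 8.55) × 7.22 / 4520 = 1464 mg/L.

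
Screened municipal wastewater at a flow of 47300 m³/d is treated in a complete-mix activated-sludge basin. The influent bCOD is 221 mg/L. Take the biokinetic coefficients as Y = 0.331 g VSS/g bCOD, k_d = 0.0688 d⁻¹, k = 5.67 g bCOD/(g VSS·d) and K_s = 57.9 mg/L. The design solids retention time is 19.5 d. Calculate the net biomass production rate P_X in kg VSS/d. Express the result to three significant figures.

P_X ≈ 1450 kg VSS/d

For a completely mixed reactor with recycle the Lawrence–McCarty relation gives S = K_s·(1 + k_d·θ_c) / [θ_c·(Y·k − k_d) − 1] = 57.9 × (1 + 0.0688 × 19.5) / [19.5 × (0.331 × 5.67 − 0.0688) − 1] = 135.6 / 34.26 = 3.958 mg/L.
Y_obs = Y / (1 + k_d θ_c) = 0.331 / (1 + 0.0688 × 19.5) = 0.331 / 2.342 = 0.1414.
ΔS = 221 − 3.96 = 217.0 mg/L, so the substrate removal rate is 47300 × 217.0/1000 = 10266 kg bCOD/d.
So the net sludge growth is P_X = 0.1414 × 10266 = 1451 kg VSS/d.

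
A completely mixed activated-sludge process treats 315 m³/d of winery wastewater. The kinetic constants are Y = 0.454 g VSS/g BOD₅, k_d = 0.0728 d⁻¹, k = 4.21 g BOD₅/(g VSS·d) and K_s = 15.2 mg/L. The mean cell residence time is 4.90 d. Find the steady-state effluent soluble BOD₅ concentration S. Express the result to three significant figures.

Effluent substrate depends only on kinetics and SRT: S = K_s(1 + k_d θ_c) / [θ_c(Yk − k_d) − 1] = 15.2 × (1 + 0.0728 × 4.90) / [4.90 × (0.454 × 4.21 − 0.0728) − 1] = 20.62 / 8.009 = 2.575 mg/L.

S ≈ 2.57 mg/L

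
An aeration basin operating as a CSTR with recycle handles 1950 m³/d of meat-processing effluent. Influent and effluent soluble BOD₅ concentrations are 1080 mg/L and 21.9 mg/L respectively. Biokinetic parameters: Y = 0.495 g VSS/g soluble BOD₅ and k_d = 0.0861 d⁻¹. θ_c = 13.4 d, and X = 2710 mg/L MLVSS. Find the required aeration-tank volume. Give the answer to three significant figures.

V ≈ 2340 m³

From the SRT design equation V = Y Q (S₀−S) θ_c / [X (1 + k_d θ_c)] = 0.495 × 1950 × (1080 − 21.9) × 13.4 / [2710 × (1 + 0.0861 × 13.4)] = 1.37×10^7 / 5837 = 2345 m³.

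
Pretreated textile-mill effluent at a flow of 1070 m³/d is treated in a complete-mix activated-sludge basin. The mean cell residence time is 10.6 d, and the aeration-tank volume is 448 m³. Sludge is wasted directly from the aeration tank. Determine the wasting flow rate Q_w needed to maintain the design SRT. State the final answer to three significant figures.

With mixed-liquor wasting, θ_c = V/Q_w, so Q_w = V/θ_c = 448.0/10.6 = 42.26 m³/d.

Q_w ≈ 42.3 m³/d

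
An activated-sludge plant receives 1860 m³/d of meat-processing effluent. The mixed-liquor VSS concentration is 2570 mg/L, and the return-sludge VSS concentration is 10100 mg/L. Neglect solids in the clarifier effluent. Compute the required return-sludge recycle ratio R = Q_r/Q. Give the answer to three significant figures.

Mass balance around the secondary clarifier (neglecting effluent solids): R = X / (X_r − X) = 2570 / (10100 − 2570) = 0.3413.

R ≈ 0.341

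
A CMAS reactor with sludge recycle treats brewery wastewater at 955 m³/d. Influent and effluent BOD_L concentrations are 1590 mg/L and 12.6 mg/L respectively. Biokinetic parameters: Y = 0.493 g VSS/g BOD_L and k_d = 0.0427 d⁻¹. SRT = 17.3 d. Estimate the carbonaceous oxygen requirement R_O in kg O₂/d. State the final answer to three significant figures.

The observed yield is Y_obs = Y/(1 + k_d·θ_c) = 0.493 / (1 + 0.0427 × 17.3) = 0.493 / 1.739 = 0.2835 g VSS per g BOD_L removed.
Q·(S₀ − S) = 955 × (1590 − 12.6) × 10⁻³ = 1506 kg/d removed.
P_X = Y_obs·Q·(S₀ − S) = 0.2835 × 1506 = 427.1 kg VSS/d.
R_O = Q·ΔS − 1.42 P_X = 1506 − 606.5 = 899.9 kg O₂/d.

R_O ≈ 900 kg O₂/d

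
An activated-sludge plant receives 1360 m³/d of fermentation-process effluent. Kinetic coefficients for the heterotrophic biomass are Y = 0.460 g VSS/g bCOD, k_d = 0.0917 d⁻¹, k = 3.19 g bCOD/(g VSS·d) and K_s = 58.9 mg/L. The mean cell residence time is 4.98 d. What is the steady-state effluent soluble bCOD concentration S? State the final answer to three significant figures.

S ≈ 14.7 mg/L

From the Monod/SRT balance for a CMAS, S = K_s·(1+k_d θ_c)/[θ_c·(Y k − k_d) − 1] = 58.9 × (1 + 0.0917 × 4.98) / [4.98 × (0.460 × 3.19 − 0.0917) − 1] = 85.80 / 5.851 = 14.66 mg/L.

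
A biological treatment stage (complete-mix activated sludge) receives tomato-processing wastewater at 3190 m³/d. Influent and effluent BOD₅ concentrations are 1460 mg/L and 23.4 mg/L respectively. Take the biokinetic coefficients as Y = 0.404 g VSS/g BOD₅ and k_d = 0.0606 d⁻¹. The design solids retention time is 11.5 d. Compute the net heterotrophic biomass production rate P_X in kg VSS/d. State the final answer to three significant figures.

P_X ≈ 1090 kg VSS/d

The observed yield is Y_obs = Y/(1 + k_d·θ_c) = 0.404 / (1 + 0.0606 × 11.5) = 0.404 / 1.697 = 0.2381 g VSS per g BOD₅ removed.
ΔS = 1460 − 23.4 = 1437 mg/L, so the substrate removal rate is 3190 × 1437/1000 = 4583 kg BOD₅/d.
Biomass produced: P_X = Y_obs·Q·ΔS = 0.2381 × 4583 ≈ 1091 kg VSS/d.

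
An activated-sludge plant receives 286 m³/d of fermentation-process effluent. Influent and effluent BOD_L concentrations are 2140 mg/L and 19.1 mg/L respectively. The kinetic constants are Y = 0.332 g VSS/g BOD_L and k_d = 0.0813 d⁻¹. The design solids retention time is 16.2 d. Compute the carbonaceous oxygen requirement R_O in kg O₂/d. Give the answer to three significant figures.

R_O ≈ 483 kg O₂/d

Observed yield with endogenous decay: Y_obs = Y / (1 + k_d·θ_c) = 0.332 / (1 + 0.0813 × 16.2) = 0.332 / 2.317 = 0.1433 g VSS/g BOD_L.
Mass of BOD_L removed per day: Q(S₀ − S) = 286 × 2121 g/m³ = 606.6 kg/d.
Net sludge production P_X = 0.1433 × 606.6 = 86.91 kg VSS/d.
R_O = Q·(S₀ − S) − 1.42·P_X = 606.6 − 1.42 × 86.91 = 483.2 kg O₂/d.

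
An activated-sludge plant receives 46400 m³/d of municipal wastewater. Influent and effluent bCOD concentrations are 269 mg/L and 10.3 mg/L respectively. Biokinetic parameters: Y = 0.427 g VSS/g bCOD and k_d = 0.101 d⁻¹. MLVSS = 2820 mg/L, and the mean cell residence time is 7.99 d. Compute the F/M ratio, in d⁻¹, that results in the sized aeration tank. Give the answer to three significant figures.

F/M ≈ 0.551 d⁻¹

Rearranging the biomass balance for a CMAS with decay, V = Y·Q·ΔS·θ_c / [X·(1+k_d θ_c)] = 0.427 × 46400 × (269 − 10.3) × 7.99 / [2820 × (1 + 0.101 × 7.99)] = 4.1×10^7 / 5096 = 8037 m³.
F/M = applied load / biomass = Q·S₀/(V·X) = 46400 × 269 / (8037 × 2820) = 0.5507 d⁻¹.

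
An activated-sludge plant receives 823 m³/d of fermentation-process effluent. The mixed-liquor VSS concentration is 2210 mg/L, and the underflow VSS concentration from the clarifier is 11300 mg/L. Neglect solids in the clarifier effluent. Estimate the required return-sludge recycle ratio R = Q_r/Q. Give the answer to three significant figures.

R ≈ 0.243

R = Q_r/Q = X/(X_r − X) = 2210 / (11300 − 2210) = 0.2431.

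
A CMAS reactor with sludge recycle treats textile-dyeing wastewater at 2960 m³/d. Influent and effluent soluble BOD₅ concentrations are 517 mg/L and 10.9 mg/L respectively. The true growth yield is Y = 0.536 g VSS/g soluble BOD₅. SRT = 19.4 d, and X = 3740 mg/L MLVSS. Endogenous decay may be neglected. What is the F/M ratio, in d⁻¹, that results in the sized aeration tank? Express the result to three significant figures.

F/M ≈ 0.0982 d⁻¹

Biomass mass balance (decay neglected): V·X = Y·Q·(S₀ − S)·θ_c, so V = 0.536 × 2960 × (517 − 10.9) × 19.4 / 3740 = 4165 m³.
F/M = Q·S₀ / (V·X) = 2960 × 517 / (4165 × 3740) = 0.09824 g soluble BOD₅·(g VSS·d)⁻¹.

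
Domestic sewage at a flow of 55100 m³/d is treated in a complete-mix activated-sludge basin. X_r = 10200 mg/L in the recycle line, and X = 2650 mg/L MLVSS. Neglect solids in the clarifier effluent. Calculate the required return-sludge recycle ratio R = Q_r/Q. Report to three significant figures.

R ≈ 0.351

Solids balance on the clarifier gives (1+R)X = R·X_r, so R = X/(X_r − X) = 2650 / (10200 − 2650) = 0.3510.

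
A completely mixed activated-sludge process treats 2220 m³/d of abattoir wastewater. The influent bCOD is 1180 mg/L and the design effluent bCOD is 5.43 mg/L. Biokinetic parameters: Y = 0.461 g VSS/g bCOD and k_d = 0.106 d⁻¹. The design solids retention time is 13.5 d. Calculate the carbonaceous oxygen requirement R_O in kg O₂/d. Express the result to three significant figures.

R_O ≈ 1910 kg O₂/d

Y_obs = Y / (1 + k_d θ_c) = 0.461 / (1 + 0.106 × 13.5) = 0.461 / 2.431 = 0.1896.
Mass of bCOD removed per day: Q(S₀ − S) = 2220 × 1175 g/m³ = 2608 kg/d.
Net sludge production P_X = 0.1896 × 2608 = 494.5 kg VSS/d.
Carbonaceous O₂ demand = substrate oxidised − cell-mass equivalent = 2608 − 1.42 × 494.5 = 1905 kg O₂/d.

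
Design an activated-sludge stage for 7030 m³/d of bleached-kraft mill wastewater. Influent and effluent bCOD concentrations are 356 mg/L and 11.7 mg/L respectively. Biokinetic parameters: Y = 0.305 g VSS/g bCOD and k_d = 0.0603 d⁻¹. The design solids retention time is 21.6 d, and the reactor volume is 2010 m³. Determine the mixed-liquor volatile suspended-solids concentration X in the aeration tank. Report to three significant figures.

X = Y·Q·ΔS·θ_c / [V·(1 + k_d θ_c)] = 0.305 × 7030 × (356 − 11.7) × 21.6 / [2010 × (1 + 0.0603 × 21.6)] = 3446 mg/L.

X ≈ 3450 mg/L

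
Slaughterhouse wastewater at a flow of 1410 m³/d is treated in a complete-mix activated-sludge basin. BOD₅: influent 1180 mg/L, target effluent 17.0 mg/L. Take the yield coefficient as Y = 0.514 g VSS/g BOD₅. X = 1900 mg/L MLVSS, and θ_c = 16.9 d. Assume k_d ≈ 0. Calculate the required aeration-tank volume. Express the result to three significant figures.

Biomass mass balance (decay neglected): V·X = Y·Q·(S₀ − S)·θ_c, so V = 0.514 × 1410 × (1180 − 17.0) × 16.9 / 1900 = 7497 m³.

V ≈ 7500 m³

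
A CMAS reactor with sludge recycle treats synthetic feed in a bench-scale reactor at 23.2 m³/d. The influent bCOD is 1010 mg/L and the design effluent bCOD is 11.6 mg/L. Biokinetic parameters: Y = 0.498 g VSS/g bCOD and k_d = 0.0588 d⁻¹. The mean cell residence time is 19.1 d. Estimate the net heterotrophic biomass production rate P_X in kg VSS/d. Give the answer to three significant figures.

P_X ≈ 5.43 kg VSS/d

The observed yield is Y_obs = Y/(1 + k_d·θ_c) = 0.498 / (1 + 0.0588 × 19.1) = 0.498 / 2.123 = 0.2346 g VSS per g bCOD removed.
Q·(S₀ − S) = 23.2 × (1010 − 11.6) × 10⁻³ = 23.16 kg/d removed.
P_X = Y_obs · Q(S₀ − S) = 0.2346 × 23.16 = 5.433 kg VSS/d.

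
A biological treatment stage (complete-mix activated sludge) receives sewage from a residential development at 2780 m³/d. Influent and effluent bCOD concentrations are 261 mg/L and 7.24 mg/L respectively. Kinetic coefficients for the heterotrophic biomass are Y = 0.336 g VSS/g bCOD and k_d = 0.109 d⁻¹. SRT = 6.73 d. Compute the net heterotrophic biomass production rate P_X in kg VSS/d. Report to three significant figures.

P_X ≈ 137 kg VSS/d

Y_obs = Y / (1 + k_d θ_c) = 0.336 / (1 + 0.109 × 6.73) = 0.336 / 1.734 = 0.1938.
Mass of bCOD removed per day: Q(S₀ − S) = 2780 × 253.8 g/m³ = 705.5 kg/d.
Biomass produced: P_X = Y_obs·Q·ΔS = 0.1938 × 705.5 ≈ 136.7 kg VSS/d.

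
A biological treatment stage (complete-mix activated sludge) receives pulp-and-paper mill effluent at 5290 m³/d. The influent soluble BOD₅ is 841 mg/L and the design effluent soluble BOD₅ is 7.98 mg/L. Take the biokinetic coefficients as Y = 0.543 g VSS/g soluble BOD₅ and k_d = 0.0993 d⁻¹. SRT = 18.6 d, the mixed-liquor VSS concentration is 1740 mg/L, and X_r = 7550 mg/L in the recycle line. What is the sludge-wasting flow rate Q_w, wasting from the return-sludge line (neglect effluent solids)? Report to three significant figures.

From the SRT design equation V = Y Q (S₀−S) θ_c / [X (1 + k_d θ_c)] = 0.543 × 5290 × (841 − 7.98) × 18.6 / [1740 × (1 + 0.0993 × 18.6)] = 4.45×10^7 / 4954 = 8984 m³.
Q_w = (V·X)/(θ_c X_r) = 8984 × 1740 / (18.6 × 7550) = 111.3 m³/d.

Q_w ≈ 111 m³/d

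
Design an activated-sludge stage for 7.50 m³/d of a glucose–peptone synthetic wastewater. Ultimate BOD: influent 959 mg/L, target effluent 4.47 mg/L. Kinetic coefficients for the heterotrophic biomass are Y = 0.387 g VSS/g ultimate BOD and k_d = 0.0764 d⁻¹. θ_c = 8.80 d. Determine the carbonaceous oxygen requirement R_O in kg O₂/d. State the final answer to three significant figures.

Correct the yield for decay: Y_obs = Y/(1 + k_d θ_c) = 0.387 / (1 + 0.0764 × 8.80) = 0.387 / 1.672 = 0.2314.
Q·(S₀ − S) = 7.50 × (959 − 4.47) × 10⁻³ = 7.159 kg/d removed.
P_X = Y_obs·Q·(S₀ − S) = 0.2314 × 7.159 = 1.657 kg VSS/d.
R_O = Q·(S₀ − S) − 1.42·P_X = 7.159 − 1.42 × 1.657 = 4.806 kg O₂/d.

R_O ≈ 4.81 kg O₂/d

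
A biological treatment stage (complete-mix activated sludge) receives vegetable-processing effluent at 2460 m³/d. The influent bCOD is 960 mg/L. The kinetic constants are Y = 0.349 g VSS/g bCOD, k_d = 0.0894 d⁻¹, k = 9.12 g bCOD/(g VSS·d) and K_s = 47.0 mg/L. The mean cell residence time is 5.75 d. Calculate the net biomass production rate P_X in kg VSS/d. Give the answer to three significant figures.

P_X ≈ 542 kg VSS/d

For a completely mixed reactor with recycle the Lawrence–McCarty relation gives S = K_s·(1 + k_d·θ_c) / [θ_c·(Y·k − k_d) − 1] = 47.0 × (1 + 0.0894 × 5.75) / [5.75 × (0.349 × 9.12 − 0.0894) − 1] = 71.16 / 16.79 = 4.239 mg/L.
Observed yield with endogenous decay: Y_obs = Y / (1 + k_d·θ_c) = 0.349 / (1 + 0.0894 × 5.75) = 0.349 / 1.514 = 0.2305 g VSS/g bCOD.
Q·(S₀ − S) = 2460 × (960 − 4.24) × 10⁻³ = 2351 kg/d removed.
Biomass produced: P_X = Y_obs·Q·ΔS = 0.2305 × 2351 ≈ 542.0 kg VSS/d.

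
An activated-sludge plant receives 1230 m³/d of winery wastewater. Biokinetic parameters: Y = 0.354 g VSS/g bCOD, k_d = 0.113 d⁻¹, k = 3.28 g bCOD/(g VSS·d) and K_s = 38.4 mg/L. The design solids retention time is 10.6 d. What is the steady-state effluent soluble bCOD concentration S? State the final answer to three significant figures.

From the Monod/SRT balance for a CMAS, S = K_s·(1+k_d θ_c)/[θ_c·(Y k − k_d) − 1] = 38.4 × (1 + 0.113 × 10.6) / [10.6 × (0.354 × 3.28 − 0.113) − 1] = 84.40 / 10.11 = 8.348 mg/L.

S ≈ 8.35 mg/L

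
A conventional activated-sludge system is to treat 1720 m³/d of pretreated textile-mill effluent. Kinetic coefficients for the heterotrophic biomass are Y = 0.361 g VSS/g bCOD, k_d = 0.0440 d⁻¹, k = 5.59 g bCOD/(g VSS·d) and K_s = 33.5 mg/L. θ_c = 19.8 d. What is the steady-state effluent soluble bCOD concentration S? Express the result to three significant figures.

Effluent substrate depends only on kinetics and SRT: S = K_s(1 + k_d θ_c) / [θ_c(Yk − k_d) − 1] = 33.5 × (1 + 0.0440 × 19.8) / [19.8 × (0.361 × 5.59 − 0.0440) − 1] = 62.69 / 38.09 = 1.646 mg/L.

S ≈ 1.65 mg/L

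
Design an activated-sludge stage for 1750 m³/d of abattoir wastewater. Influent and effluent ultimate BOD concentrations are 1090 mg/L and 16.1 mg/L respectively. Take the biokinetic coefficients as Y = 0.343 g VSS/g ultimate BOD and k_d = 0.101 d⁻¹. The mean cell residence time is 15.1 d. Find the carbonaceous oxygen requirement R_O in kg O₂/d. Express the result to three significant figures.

Observed yield with endogenous decay: Y_obs = Y / (1 + k_d·θ_c) = 0.343 / (1 + 0.101 × 15.1) = 0.343 / 2.525 = 0.1358 g VSS/g ultimate BOD.
Mass of ultimate BOD removed per day: Q(S₀ − S) = 1750 × 1074 g/m³ = 1879 kg/d.
Biomass synthesised: P_X = Y_obs × 1879 = 255.3 kg VSS/d.
R_O = Q·(S₀ − S) − 1.42·P_X = 1879 − 1.42 × 255.3 = 1517 kg O₂/d.

R_O ≈ 1520 kg O₂/d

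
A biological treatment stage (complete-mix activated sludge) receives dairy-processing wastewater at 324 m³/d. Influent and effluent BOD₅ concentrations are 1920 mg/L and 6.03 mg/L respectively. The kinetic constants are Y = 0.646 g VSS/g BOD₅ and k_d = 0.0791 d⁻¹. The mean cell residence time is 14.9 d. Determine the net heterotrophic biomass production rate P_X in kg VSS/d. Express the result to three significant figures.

P_X ≈ 184 kg VSS/d

Correct the yield for decay: Y_obs = Y/(1 + k_d θ_c) = 0.646 / (1 + 0.0791 × 14.9) = 0.646 / 2.179 = 0.2965.
Substrate removed = Q·(S₀ − S) = 324 m³/d × (1920 − 6.03) g/m³ = 6.2×10^5 g/d = 620.1 kg/d.
P_X = Y_obs · Q(S₀ − S) = 0.2965 × 620.1 = 183.9 kg VSS/d.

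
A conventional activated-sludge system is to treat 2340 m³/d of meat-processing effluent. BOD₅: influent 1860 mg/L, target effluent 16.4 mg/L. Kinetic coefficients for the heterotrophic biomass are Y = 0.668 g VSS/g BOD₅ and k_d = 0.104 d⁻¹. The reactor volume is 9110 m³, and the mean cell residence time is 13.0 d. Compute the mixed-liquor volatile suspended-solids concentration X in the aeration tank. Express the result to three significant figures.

X ≈ 1750 mg/L

X = Y·Q·ΔS·θ_c / [V·(1 + k_d θ_c)] = 0.668 × 2340 × (1860 − 16.4) × 13.0 / [9110 × (1 + 0.104 × 13.0)] = 1748 mg/L.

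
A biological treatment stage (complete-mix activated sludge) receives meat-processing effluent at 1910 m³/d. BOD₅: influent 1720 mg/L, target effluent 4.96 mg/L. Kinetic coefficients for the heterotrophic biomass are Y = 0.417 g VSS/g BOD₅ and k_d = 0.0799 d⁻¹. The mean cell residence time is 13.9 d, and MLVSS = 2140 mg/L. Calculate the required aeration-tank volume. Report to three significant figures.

V ≈ 4200 m³

Steady-state biomass mass balance: V·X·(1 + k_d·θ_c) = Y·Q·(S₀ − S)·θ_c, so V = 0.417 × 1910 × (1720 − 4.96) × 13.9 / [2140 × (1 + 0.0799 × 13.9)] = 1.9×10^7 / 4517 = 4204 m³.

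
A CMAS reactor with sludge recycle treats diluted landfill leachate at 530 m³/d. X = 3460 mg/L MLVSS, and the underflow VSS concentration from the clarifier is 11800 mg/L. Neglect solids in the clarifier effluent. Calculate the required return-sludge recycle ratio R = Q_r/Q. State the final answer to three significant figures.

Solids balance on the clarifier gives (1+R)X = R·X_r, so R = X/(X_r − X) = 3460 / (11800 − 3460) = 0.4149.

R ≈ 0.415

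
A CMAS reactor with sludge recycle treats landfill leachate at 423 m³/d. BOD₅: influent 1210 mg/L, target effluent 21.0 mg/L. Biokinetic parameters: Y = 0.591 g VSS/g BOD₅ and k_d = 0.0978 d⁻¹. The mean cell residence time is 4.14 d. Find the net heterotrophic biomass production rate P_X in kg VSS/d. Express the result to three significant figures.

Observed yield with endogenous decay: Y_obs = Y / (1 + k_d·θ_c) = 0.591 / (1 + 0.0978 × 4.14) = 0.591 / 1.405 = 0.4207 g VSS/g BOD₅.
Q·(S₀ − S) = 423 × (1210 − 21.0) × 10⁻³ = 502.9 kg/d removed.
Net biomass production P_X = Y_obs × Q·(S₀ − S) = 0.4207 × 502.9 = 211.6 kg VSS/d.

P_X ≈ 212 kg VSS/d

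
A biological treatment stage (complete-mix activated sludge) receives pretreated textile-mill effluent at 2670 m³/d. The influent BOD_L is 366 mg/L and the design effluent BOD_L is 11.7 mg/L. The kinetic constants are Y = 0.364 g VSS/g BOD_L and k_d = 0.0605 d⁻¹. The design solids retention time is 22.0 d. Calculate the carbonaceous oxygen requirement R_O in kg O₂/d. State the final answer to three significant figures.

Correct the yield for decay: Y_obs = Y/(1 + k_d θ_c) = 0.364 / (1 + 0.0605 × 22.0) = 0.364 / 2.331 = 0.1562.
Q·(S₀ − S) = 2670 × (366 − 11.7) × 10⁻³ = 946.0 kg/d removed.
Biomass synthesised: P_X = Y_obs × 946.0 = 147.7 kg VSS/d.
Carbonaceous O₂ demand = substrate oxidised − cell-mass equivalent = 946.0 − 1.42 × 147.7 = 736.2 kg O₂/d.

R_O ≈ 736 kg O₂/d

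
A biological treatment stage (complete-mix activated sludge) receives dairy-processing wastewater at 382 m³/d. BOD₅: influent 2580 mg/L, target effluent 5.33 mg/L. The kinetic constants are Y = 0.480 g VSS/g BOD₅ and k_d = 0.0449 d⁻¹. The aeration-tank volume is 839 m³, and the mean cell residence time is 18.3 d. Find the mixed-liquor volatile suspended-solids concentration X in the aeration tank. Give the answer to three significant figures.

X ≈ 5650 mg/L

Solving the biomass balance for X: X = Y Q (S₀−S) θ_c / [V (1+k_d θ_c)] = 0.480 × 382 × (2580 − 5.33) × 18.3 / [839 × (1 + 0.0449 × 18.3)] = 5653 mg/L.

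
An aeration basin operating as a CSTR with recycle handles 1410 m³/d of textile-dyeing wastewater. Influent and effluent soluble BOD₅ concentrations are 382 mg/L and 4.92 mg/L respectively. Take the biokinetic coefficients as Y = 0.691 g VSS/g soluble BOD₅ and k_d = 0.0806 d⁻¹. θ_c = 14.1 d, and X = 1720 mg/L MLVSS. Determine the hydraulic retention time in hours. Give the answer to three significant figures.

τ ≈ 24.0 h

From the SRT design equation V = Y Q (S₀−S) θ_c / [X (1 + k_d θ_c)] = 0.691 × 1410 × (382 − 4.92) × 14.1 / [1720 × (1 + 0.0806 × 14.1)] = 5.18×10^6 / 3675 = 1410 m³.
Hydraulic retention time τ = V/Q = 1410 / 1410 = 0.9998 d = 23.99 h.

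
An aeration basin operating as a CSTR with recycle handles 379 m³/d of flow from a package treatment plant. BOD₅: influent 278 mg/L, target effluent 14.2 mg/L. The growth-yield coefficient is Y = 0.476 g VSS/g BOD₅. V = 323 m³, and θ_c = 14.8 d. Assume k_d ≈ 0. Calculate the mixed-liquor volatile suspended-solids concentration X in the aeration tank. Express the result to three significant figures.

X ≈ 2180 mg/L

From V·X = Y·Q·(S₀ − S)·θ_c (decay neglected): X = 0.476 × 379 × (278 − 14.2) × 14.8 / 323 = 2181 mg/L.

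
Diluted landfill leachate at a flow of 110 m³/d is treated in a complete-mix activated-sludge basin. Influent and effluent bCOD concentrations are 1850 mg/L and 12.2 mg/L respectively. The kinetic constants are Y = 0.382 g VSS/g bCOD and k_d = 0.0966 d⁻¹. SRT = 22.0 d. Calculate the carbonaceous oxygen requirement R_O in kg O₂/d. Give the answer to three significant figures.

The observed yield is Y_obs = Y/(1 + k_d·θ_c) = 0.382 / (1 + 0.0966 × 22.0) = 0.382 / 3.125 = 0.1222 g VSS per g bCOD removed.
Substrate removed = Q·(S₀ − S) = 110 m³/d × (1850 − 12.2) g/m³ = 2.02×10^5 g/d = 202.2 kg/d.
P_X = Y_obs·Q·(S₀ − S) = 0.1222 × 202.2 = 24.71 kg VSS/d.
Carbonaceous O₂ demand = substrate oxidised − cell-mass equivalent = 202.2 − 1.42 × 24.71 = 167.1 kg O₂/d.

R_O ≈ 167 kg O₂/d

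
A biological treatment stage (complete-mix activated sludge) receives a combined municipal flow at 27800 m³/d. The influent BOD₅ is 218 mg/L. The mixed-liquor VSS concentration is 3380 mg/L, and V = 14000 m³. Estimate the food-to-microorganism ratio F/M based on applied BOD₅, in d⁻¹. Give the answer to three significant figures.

F/M ≈ 0.128 d⁻¹

Food-to-microorganism ratio F/M = Q S₀ / (V X) = 27800 × 218 / (14000 × 3380) = 0.1281 d⁻¹.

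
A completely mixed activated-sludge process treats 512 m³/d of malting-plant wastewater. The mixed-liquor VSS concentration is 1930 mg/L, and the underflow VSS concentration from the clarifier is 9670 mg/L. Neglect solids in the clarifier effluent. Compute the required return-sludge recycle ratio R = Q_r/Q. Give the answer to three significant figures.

Solids balance on the clarifier gives (1+R)X = R·X_r, so R = X/(X_r − X) = 1930 / (9670 − 1930) = 0.2494.

R ≈ 0.249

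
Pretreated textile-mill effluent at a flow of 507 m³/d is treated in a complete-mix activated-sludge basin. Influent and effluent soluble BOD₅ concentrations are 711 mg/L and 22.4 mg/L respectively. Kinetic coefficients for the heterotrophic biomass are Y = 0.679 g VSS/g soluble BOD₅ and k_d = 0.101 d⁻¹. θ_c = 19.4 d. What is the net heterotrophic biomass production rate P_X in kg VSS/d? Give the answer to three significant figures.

Correct the yield for decay: Y_obs = Y/(1 + k_d θ_c) = 0.679 / (1 + 0.101 × 19.4) = 0.679 / 2.959 = 0.2294.
Substrate removed = Q·(S₀ − S) = 507 m³/d × (711 − 22.4) g/m³ = 3.49×10^5 g/d = 349.1 kg/d.
P_X = Y_obs · Q(S₀ − S) = 0.2294 × 349.1 = 80.10 kg VSS/d.

P_X ≈ 80.1 kg VSS/d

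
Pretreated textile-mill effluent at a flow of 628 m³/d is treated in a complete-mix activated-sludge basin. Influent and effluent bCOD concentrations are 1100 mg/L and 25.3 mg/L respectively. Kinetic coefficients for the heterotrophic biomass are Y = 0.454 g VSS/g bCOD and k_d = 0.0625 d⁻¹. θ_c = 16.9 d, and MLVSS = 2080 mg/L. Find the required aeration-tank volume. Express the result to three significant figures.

V ≈ 1210 m³

Steady-state biomass mass balance: V·X·(1 + k_d·θ_c) = Y·Q·(S₀ − S)·θ_c, so V = 0.454 × 628 × (1100 − 25.3) × 16.9 / [2080 × (1 + 0.0625 × 16.9)] = 5.18×10^6 / 4277 = 1211 m³.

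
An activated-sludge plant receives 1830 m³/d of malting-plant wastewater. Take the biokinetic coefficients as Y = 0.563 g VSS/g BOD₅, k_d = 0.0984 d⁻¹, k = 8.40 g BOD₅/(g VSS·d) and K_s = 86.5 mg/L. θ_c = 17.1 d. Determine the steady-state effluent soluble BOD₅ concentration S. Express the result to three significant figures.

S ≈ 2.97 mg/L

For a completely mixed reactor with recycle the Lawrence–McCarty relation gives S = K_s·(1 + k_d·θ_c) / [θ_c·(Y·k − k_d) − 1] = 86.5 × (1 + 0.0984 × 17.1) / [17.1 × (0.563 × 8.40 − 0.0984) − 1] = 232.0 / 78.19 = 2.968 mg/L.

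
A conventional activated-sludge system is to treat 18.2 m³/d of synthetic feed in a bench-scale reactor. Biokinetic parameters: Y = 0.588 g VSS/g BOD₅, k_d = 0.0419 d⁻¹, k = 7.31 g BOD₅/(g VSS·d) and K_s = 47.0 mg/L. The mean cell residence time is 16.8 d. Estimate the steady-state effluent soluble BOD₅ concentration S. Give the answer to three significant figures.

S ≈ 1.14 mg/L

Effluent substrate depends only on kinetics and SRT: S = K_s(1 + k_d θ_c) / [θ_c(Yk − k_d) − 1] = 47.0 × (1 + 0.0419 × 16.8) / [16.8 × (0.588 × 7.31 − 0.0419) − 1] = 80.08 / 70.51 = 1.136 mg/L.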